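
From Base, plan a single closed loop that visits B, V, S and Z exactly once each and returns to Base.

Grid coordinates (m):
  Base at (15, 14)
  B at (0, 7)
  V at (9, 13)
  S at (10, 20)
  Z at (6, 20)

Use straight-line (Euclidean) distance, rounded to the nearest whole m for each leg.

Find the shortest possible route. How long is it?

With 4 stops there are 4!/2 = 12 distinct round trips (a route and its reverse cost the same).
Base - B - V - S - Z - Base: 17+11+7+4+11 = 50
Base - B - V - Z - S - Base: 17+11+8+4+8 = 48
Base - B - S - V - Z - Base: 17+16+7+8+11 = 59
Base - B - S - Z - V - Base: 17+16+4+8+6 = 51
Base - B - Z - V - S - Base: 17+14+8+7+8 = 54
Base - B - Z - S - V - Base: 17+14+4+7+6 = 48
Base - V - B - S - Z - Base: 6+11+16+4+11 = 48
Base - V - B - Z - S - Base: 6+11+14+4+8 = 43
Base - V - S - B - Z - Base: 6+7+16+14+11 = 54
Base - V - Z - B - S - Base: 6+8+14+16+8 = 52
Base - S - B - V - Z - Base: 8+16+11+8+11 = 54
Base - S - V - B - Z - Base: 8+7+11+14+11 = 51
The minimum is 43.
One optimal route: Base → V → B → Z → S → Base (or its reverse).

43 m — the shortest possible round trip.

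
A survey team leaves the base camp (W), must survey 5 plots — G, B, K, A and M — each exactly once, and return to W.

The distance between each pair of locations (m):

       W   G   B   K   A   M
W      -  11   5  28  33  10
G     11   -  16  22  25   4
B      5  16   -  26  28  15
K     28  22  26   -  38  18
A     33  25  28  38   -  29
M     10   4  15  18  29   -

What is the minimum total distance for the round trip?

With 5 stops there are 5!/2 = 60 distinct round trips (a route and its reverse cost the same).
W → G → B → K → A → M → W: 11+16+26+38+29+10 = 130
W → G → B → K → M → A → W: 11+16+26+18+29+33 = 133
W → G → B → A → K → M → W: 11+16+28+38+18+10 = 121
W → G → B → A → M → K → W: 11+16+28+29+18+28 = 130
W → G → B → M → K → A → W: 11+16+15+18+38+33 = 131
W → G → B → M → A → K → W: 11+16+15+29+38+28 = 137
W → G → K → B → A → M → W: 11+22+26+28+29+10 = 126
W → G → K → B → M → A → W: 11+22+26+15+29+33 = 136
W → G → K → A → B → M → W: 11+22+38+28+15+10 = 124
W → G → K → A → M → B → W: 11+22+38+29+15+5 = 120
W → G → K → M → B → A → W: 11+22+18+15+28+33 = 127
W → G → K → M → A → B → W: 11+22+18+29+28+5 = 113
W → G → A → B → K → M → W: 11+25+28+26+18+10 = 118
W → G → A → B → M → K → W: 11+25+28+15+18+28 = 125
… (46 more)
W → G → M → K → A → B → W: 11+4+18+38+28+5 = 104  ← best
The minimum is 104.
One optimal route: W → G → M → K → A → B → W (or its reverse).

104 m — the shortest possible round trip.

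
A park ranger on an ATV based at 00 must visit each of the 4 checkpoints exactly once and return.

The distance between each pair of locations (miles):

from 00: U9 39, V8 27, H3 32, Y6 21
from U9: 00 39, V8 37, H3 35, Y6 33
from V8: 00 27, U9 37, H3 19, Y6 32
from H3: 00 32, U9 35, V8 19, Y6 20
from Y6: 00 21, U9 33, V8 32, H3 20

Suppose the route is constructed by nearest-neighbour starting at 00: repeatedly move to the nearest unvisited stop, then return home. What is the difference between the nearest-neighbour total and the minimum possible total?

The nearest-neighbour route is 1 miles longer than optimal.

From 00: Y6=21, V8=27, H3=32, U9=39 → choose Y6 (21).
From Y6: H3=20, V8=32, U9=33 → choose H3 (20).
From H3: V8=19, U9=35 → choose V8 (19).
From V8: U9=37 → choose U9 (37).
NN route 00 → Y6 → H3 → V8 → U9 → 00 costs 136.
Optimal: 00 → V8 → H3 → U9 → Y6 → 00 costs 135 (by enumerating all 12 distinct tours).
Excess = 136 − 135 = 1.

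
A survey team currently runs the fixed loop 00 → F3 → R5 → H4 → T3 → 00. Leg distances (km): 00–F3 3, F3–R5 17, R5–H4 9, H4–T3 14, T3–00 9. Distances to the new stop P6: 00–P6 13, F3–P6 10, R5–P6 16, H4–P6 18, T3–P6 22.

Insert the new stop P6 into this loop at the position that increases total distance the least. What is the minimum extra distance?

Insertion cost between consecutive stops i–j is d(i,P6) + d(P6,j) − d(i,j):
  between 00 and F3: 13 + 10 − 3 = 20
  between F3 and R5: 10 + 16 − 17 = 9
  between R5 and H4: 16 + 18 − 9 = 25
  between H4 and T3: 18 + 22 − 14 = 26
  between T3 and 00: 22 + 13 − 9 = 26
Cheapest insertion is between F3 and R5, adding 9.
New total = 52 + 9 = 61.

+9 km — insert P6 between F3 and R5.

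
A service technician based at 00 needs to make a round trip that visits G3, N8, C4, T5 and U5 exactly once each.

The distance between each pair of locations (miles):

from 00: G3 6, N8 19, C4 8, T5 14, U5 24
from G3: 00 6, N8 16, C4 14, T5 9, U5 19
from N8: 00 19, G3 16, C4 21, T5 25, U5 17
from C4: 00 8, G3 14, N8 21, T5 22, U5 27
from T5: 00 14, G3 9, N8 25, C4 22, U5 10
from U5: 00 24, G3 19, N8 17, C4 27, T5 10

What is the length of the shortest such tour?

Shortest round trip = 71 miles.

With 5 stops there are 5!/2 = 60 distinct round trips (a route and its reverse cost the same).
00-G3-N8-C4-T5-U5-00: 6+16+21+22+10+24 = 99
00-G3-N8-C4-U5-T5-00: 6+16+21+27+10+14 = 94
00-G3-N8-T5-C4-U5-00: 6+16+25+22+27+24 = 120
00-G3-N8-T5-U5-C4-00: 6+16+25+10+27+8 = 92
00-G3-N8-U5-C4-T5-00: 6+16+17+27+22+14 = 102
00-G3-N8-U5-T5-C4-00: 6+16+17+10+22+8 = 79
00-G3-C4-N8-T5-U5-00: 6+14+21+25+10+24 = 100
00-G3-C4-N8-U5-T5-00: 6+14+21+17+10+14 = 82
00-G3-C4-T5-N8-U5-00: 6+14+22+25+17+24 = 108
00-G3-C4-T5-U5-N8-00: 6+14+22+10+17+19 = 88
00-G3-C4-U5-N8-T5-00: 6+14+27+17+25+14 = 103
00-G3-C4-U5-T5-N8-00: 6+14+27+10+25+19 = 101
00-G3-T5-N8-C4-U5-00: 6+9+25+21+27+24 = 112
00-G3-T5-N8-U5-C4-00: 6+9+25+17+27+8 = 92
… (46 more)
00-G3-T5-U5-N8-C4-00: 6+9+10+17+21+8 = 71  ← best
The minimum is 71.
One optimal route: 00 → G3 → T5 → U5 → N8 → C4 → 00 (or its reverse).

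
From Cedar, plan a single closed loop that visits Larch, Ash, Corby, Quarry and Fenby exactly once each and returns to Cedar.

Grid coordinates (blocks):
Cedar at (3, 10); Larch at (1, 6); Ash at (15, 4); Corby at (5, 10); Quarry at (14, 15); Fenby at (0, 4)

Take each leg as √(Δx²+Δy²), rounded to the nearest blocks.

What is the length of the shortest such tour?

With 5 stops there are 5!/2 = 60 distinct round trips (a route and its reverse cost the same).
Cedar→Larch→Ash→Corby→Quarry→Fenby→Cedar: 4+14+12+10+18+7 = 65
Cedar→Larch→Ash→Corby→Fenby→Quarry→Cedar: 4+14+12+8+18+12 = 68
Cedar→Larch→Ash→Quarry→Corby→Fenby→Cedar: 4+14+11+10+8+7 = 54
Cedar→Larch→Ash→Quarry→Fenby→Corby→Cedar: 4+14+11+18+8+2 = 57
Cedar→Larch→Ash→Fenby→Corby→Quarry→Cedar: 4+14+15+8+10+12 = 63
Cedar→Larch→Ash→Fenby→Quarry→Corby→Cedar: 4+14+15+18+10+2 = 63
Cedar→Larch→Corby→Ash→Quarry→Fenby→Cedar: 4+6+12+11+18+7 = 58
Cedar→Larch→Corby→Ash→Fenby→Quarry→Cedar: 4+6+12+15+18+12 = 67
Cedar→Larch→Corby→Quarry→Ash→Fenby→Cedar: 4+6+10+11+15+7 = 53
Cedar→Larch→Corby→Quarry→Fenby→Ash→Cedar: 4+6+10+18+15+13 = 66
Cedar→Larch→Corby→Fenby→Ash→Quarry→Cedar: 4+6+8+15+11+12 = 56
Cedar→Larch→Corby→Fenby→Quarry→Ash→Cedar: 4+6+8+18+11+13 = 60
Cedar→Larch→Quarry→Ash→Corby→Fenby→Cedar: 4+16+11+12+8+7 = 58
Cedar→Larch→Quarry→Ash→Fenby→Corby→Cedar: 4+16+11+15+8+2 = 56
… (46 more)
Cedar→Larch→Fenby→Ash→Quarry→Corby→Cedar: 4+2+15+11+10+2 = 44  ← best
The minimum is 44.
One optimal route: Cedar → Larch → Fenby → Ash → Quarry → Corby → Cedar (or its reverse).

Shortest round trip = 44 blocks.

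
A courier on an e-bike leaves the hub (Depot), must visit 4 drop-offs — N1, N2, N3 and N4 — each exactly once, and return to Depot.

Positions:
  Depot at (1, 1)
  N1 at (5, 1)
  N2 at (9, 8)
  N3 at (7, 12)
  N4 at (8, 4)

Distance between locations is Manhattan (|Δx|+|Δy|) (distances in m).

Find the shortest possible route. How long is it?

Depot - N1 - N2 - N3 - N4 - Depot: 4+11+6+9+10 = 40
Depot - N1 - N2 - N4 - N3 - Depot: 4+11+5+9+17 = 46
Depot - N1 - N3 - N2 - N4 - Depot: 4+13+6+5+10 = 38
Depot - N1 - N3 - N4 - N2 - Depot: 4+13+9+5+15 = 46
Depot - N1 - N4 - N2 - N3 - Depot: 4+6+5+6+17 = 38
Depot - N1 - N4 - N3 - N2 - Depot: 4+6+9+6+15 = 40
Depot - N2 - N1 - N3 - N4 - Depot: 15+11+13+9+10 = 58
Depot - N2 - N1 - N4 - N3 - Depot: 15+11+6+9+17 = 58
Depot - N2 - N3 - N1 - N4 - Depot: 15+6+13+6+10 = 50
Depot - N2 - N4 - N1 - N3 - Depot: 15+5+6+13+17 = 56
Depot - N3 - N1 - N2 - N4 - Depot: 17+13+11+5+10 = 56
Depot - N3 - N2 - N1 - N4 - Depot: 17+6+11+6+10 = 50
The minimum is 38.
One optimal route: Depot → N1 → N3 → N2 → N4 → Depot (or its reverse).

Shortest round trip = 38 m.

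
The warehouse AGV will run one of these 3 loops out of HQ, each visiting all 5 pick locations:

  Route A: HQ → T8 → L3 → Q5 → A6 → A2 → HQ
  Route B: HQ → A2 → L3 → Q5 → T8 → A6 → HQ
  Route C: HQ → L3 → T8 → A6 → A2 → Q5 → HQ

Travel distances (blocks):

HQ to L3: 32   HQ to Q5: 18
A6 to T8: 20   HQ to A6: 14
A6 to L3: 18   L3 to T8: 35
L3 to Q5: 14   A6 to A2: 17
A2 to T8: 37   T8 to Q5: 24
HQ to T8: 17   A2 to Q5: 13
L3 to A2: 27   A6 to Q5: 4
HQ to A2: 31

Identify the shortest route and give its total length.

Shortest is Route A, total 118 blocks.

Route A: 17 + 35 + 14 + 4 + 17 + 31 = 118
Route B: 31 + 27 + 14 + 24 + 20 + 14 = 130
Route C: 32 + 35 + 20 + 17 + 13 + 18 = 135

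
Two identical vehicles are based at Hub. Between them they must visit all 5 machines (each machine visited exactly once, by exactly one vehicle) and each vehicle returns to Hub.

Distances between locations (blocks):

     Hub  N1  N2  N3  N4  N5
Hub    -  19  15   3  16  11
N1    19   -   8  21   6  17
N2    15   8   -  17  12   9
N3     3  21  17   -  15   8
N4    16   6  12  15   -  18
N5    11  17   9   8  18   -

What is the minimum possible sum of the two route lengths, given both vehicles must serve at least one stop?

56 blocks — the smallest possible combined total.

Check every non-empty split of the stops between the two vehicles; for each half take its own optimal tour:
  {N1} + {N2, N3, N4, N5}: 38 + 48 = 86
  {N2} + {N1, N3, N4, N5}: 30 + 50 = 80
  {N1, N2} + {N3, N4, N5}: 42 + 45 = 87
  {N3} + {N1, N2, N4, N5}: 6 + 50 = 56
  {N1, N3} + {N2, N4, N5}: 43 + 48 = 91
  {N2, N3} + {N1, N4, N5}: 35 + 50 = 85
  … (15 splits in total)
Best: vehicle 1 Hub → N3 → Hub = 6; vehicle 2 Hub → N4 → N1 → N2 → N5 → Hub = 50; combined 56.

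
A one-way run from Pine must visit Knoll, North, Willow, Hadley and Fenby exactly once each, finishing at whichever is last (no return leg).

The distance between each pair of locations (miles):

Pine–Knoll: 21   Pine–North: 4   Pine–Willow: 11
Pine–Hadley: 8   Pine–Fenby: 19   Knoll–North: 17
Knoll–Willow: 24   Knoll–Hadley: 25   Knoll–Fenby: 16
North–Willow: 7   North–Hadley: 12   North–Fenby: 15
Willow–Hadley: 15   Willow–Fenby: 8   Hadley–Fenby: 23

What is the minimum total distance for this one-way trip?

51 miles — the minimum one-way total.

There are 5! = 120 possible orderings.
Pine→Knoll→North→Willow→Hadley→Fenby: 21+17+7+15+23 = 83
Pine→Knoll→North→Willow→Fenby→Hadley: 21+17+7+8+23 = 76
Pine→Knoll→North→Hadley→Willow→Fenby: 21+17+12+15+8 = 73
Pine→Knoll→North→Hadley→Fenby→Willow: 21+17+12+23+8 = 81
Pine→Knoll→North→Fenby→Willow→Hadley: 21+17+15+8+15 = 76
Pine→Knoll→North→Fenby→Hadley→Willow: 21+17+15+23+15 = 91
Pine→Knoll→Willow→North→Hadley→Fenby: 21+24+7+12+23 = 87
Pine→Knoll→Willow→North→Fenby→Hadley: 21+24+7+15+23 = 90
Pine→Knoll→Willow→Hadley→North→Fenby: 21+24+15+12+15 = 87
Pine→Knoll→Willow→Hadley→Fenby→North: 21+24+15+23+15 = 98
Pine→Knoll→Willow→Fenby→North→Hadley: 21+24+8+15+12 = 80
Pine→Knoll→Willow→Fenby→Hadley→North: 21+24+8+23+12 = 88
Pine→Knoll→Hadley→North→Willow→Fenby: 21+25+12+7+8 = 73
Pine→Knoll→Hadley→North→Fenby→Willow: 21+25+12+15+8 = 81
… (106 more)
Pine→Hadley→North→Willow→Fenby→Knoll: 8+12+7+8+16 = 51  ← best
The minimum is 51.
One shortest path: Pine → Hadley → North → Willow → Fenby → Knoll.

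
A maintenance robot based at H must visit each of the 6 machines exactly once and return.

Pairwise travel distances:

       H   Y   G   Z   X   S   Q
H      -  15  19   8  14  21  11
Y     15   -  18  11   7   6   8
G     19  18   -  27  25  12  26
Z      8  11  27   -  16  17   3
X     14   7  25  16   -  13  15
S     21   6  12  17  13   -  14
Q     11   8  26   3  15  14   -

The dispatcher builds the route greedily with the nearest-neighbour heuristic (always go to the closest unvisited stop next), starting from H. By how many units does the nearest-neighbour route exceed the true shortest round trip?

Excess over optimum: 6.

From H: Z=8, Q=11, X=14, Y=15, G=19, S=21 → choose Z (8).
From Z: Q=3, Y=11, X=16, S=17, G=27 → choose Q (3).
From Q: Y=8, S=14, X=15, G=26 → choose Y (8).
From Y: S=6, X=7, G=18 → choose S (6).
From S: G=12, X=13 → choose G (12).
From G: X=25 → choose X (25).
NN route H → Z → Q → Y → S → G → X → H costs 76.
Optimal: H → G → S → Y → X → Q → Z → H costs 70 (by enumerating all 360 distinct tours).
Excess = 76 − 70 = 6.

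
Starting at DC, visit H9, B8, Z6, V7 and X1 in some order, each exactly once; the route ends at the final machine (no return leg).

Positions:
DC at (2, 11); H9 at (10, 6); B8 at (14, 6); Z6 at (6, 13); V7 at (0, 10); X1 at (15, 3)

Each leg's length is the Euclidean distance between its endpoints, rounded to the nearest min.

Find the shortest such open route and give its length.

Shortest open route: 24 min.

There are 5! = 120 possible orderings.
DC→H9→B8→Z6→V7→X1: 9+4+11+7+17 = 48
DC→H9→B8→Z6→X1→V7: 9+4+11+13+17 = 54
DC→H9→B8→V7→Z6→X1: 9+4+15+7+13 = 48
DC→H9→B8→V7→X1→Z6: 9+4+15+17+13 = 58
DC→H9→B8→X1→Z6→V7: 9+4+3+13+7 = 36
DC→H9→B8→X1→V7→Z6: 9+4+3+17+7 = 40
DC→H9→Z6→B8→V7→X1: 9+8+11+15+17 = 60
DC→H9→Z6→B8→X1→V7: 9+8+11+3+17 = 48
DC→H9→Z6→V7→B8→X1: 9+8+7+15+3 = 42
DC→H9→Z6→V7→X1→B8: 9+8+7+17+3 = 44
DC→H9→Z6→X1→B8→V7: 9+8+13+3+15 = 48
DC→H9→Z6→X1→V7→B8: 9+8+13+17+15 = 62
DC→H9→V7→B8→Z6→X1: 9+11+15+11+13 = 59
DC→H9→V7→B8→X1→Z6: 9+11+15+3+13 = 51
… (106 more)
DC→V7→Z6→H9→B8→X1: 2+7+8+4+3 = 24  ← best
The minimum is 24.
One shortest path: DC → V7 → Z6 → H9 → B8 → X1.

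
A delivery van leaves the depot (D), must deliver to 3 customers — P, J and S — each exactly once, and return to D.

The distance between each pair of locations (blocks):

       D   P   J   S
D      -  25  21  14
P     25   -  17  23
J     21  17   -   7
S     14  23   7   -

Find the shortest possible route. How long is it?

With 3 stops there are 3!/2 = 3 distinct round trips (a route and its reverse cost the same).
D → P → J → S → D: 25+17+7+14 = 63
D → P → S → J → D: 25+23+7+21 = 76
D → J → P → S → D: 21+17+23+14 = 75
The minimum is 63.
One optimal route: D → P → J → S → D (or its reverse).

63 blocks — the shortest possible round trip.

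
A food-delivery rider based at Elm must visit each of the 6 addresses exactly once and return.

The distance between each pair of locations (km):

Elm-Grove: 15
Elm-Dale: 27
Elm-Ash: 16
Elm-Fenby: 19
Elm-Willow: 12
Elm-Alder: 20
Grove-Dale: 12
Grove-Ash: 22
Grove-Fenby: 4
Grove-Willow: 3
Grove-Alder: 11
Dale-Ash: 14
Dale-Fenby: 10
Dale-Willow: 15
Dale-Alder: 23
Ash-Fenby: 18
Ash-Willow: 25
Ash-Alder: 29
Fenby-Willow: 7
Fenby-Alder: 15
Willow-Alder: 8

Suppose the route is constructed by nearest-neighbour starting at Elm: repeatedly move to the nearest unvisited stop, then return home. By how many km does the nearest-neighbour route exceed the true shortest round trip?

The nearest-neighbour route is 17 km longer than optimal.

From Elm: Willow=12, Grove=15, Ash=16, Fenby=19, Alder=20, Dale=27 → choose Willow (12).
From Willow: Grove=3, Fenby=7, Alder=8, Dale=15, Ash=25 → choose Grove (3).
From Grove: Fenby=4, Alder=11, Dale=12, Ash=22 → choose Fenby (4).
From Fenby: Dale=10, Alder=15, Ash=18 → choose Dale (10).
From Dale: Ash=14, Alder=23 → choose Ash (14).
From Ash: Alder=29 → choose Alder (29).
NN route Elm → Willow → Grove → Fenby → Dale → Ash → Alder → Elm costs 92.
Optimal: Elm → Ash → Dale → Fenby → Grove → Willow → Alder → Elm costs 75 (by enumerating all 360 distinct tours).
Excess = 92 − 75 = 17.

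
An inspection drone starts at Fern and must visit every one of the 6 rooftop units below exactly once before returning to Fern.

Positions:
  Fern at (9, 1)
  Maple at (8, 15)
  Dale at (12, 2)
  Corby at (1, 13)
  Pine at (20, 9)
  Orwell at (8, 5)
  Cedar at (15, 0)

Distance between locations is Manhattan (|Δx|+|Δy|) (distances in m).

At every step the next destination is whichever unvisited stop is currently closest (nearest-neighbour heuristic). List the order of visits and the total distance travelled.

From Fern: distances to unvisited — Dale=4, Orwell=5, Cedar=7, Maple=15, Pine=19, Corby=20. Nearest is Dale (4).
From Dale: distances to unvisited — Cedar=5, Orwell=7, Pine=15, Maple=17, Corby=22. Nearest is Cedar (5).
From Cedar: distances to unvisited — Orwell=12, Pine=14, Maple=22, Corby=27. Nearest is Orwell (12).
From Orwell: distances to unvisited — Maple=10, Corby=15, Pine=16. Nearest is Maple (10).
From Maple: distances to unvisited — Corby=9, Pine=18. Nearest is Corby (9).
From Corby: distances to unvisited — Pine=23. Nearest is Pine (23).
Return Pine→Fern: 19.
Total = 4 + 5 + 12 + 10 + 9 + 23 + 19 = 82.

82 m along Fern → Dale → Cedar → Orwell → Maple → Corby → Pine → Fern.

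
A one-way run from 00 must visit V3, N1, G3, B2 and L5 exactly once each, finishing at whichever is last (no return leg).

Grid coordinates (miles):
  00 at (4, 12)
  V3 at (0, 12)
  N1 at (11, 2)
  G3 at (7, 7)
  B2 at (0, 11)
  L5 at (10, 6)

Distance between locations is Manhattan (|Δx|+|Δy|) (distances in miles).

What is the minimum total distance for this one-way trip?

There are 5! = 120 possible orderings.
00 - V3 - N1 - G3 - B2 - L5: 4+21+9+11+15 = 60
00 - V3 - N1 - G3 - L5 - B2: 4+21+9+4+15 = 53
00 - V3 - N1 - B2 - G3 - L5: 4+21+20+11+4 = 60
00 - V3 - N1 - B2 - L5 - G3: 4+21+20+15+4 = 64
00 - V3 - N1 - L5 - G3 - B2: 4+21+5+4+11 = 45
00 - V3 - N1 - L5 - B2 - G3: 4+21+5+15+11 = 56
00 - V3 - G3 - N1 - B2 - L5: 4+12+9+20+15 = 60
00 - V3 - G3 - N1 - L5 - B2: 4+12+9+5+15 = 45
00 - V3 - G3 - B2 - N1 - L5: 4+12+11+20+5 = 52
00 - V3 - G3 - B2 - L5 - N1: 4+12+11+15+5 = 47
00 - V3 - G3 - L5 - N1 - B2: 4+12+4+5+20 = 45
00 - V3 - G3 - L5 - B2 - N1: 4+12+4+15+20 = 55
00 - V3 - B2 - N1 - G3 - L5: 4+1+20+9+4 = 38
00 - V3 - B2 - N1 - L5 - G3: 4+1+20+5+4 = 34
… (106 more)
00 - V3 - B2 - G3 - L5 - N1: 4+1+11+4+5 = 25  ← best
The minimum is 25.
One shortest path: 00 → V3 → B2 → G3 → L5 → N1.

Minimum one-way distance = 25 miles.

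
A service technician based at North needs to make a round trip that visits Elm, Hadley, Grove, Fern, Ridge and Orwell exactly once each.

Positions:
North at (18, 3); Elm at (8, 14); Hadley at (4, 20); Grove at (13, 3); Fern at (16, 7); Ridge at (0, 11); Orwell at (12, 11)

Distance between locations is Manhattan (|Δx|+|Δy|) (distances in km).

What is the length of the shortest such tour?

With 6 stops there are 6!/2 = 360 distinct round trips (a route and its reverse cost the same).
North - Elm - Hadley - Grove - Fern - Ridge - Orwell - North: 21+10+26+7+20+12+14 = 110
North - Elm - Hadley - Grove - Fern - Orwell - Ridge - North: 21+10+26+7+8+12+26 = 110
North - Elm - Hadley - Grove - Ridge - Fern - Orwell - North: 21+10+26+21+20+8+14 = 120
North - Elm - Hadley - Grove - Ridge - Orwell - Fern - North: 21+10+26+21+12+8+6 = 104
North - Elm - Hadley - Grove - Orwell - Fern - Ridge - North: 21+10+26+9+8+20+26 = 120
North - Elm - Hadley - Grove - Orwell - Ridge - Fern - North: 21+10+26+9+12+20+6 = 104
North - Elm - Hadley - Fern - Grove - Ridge - Orwell - North: 21+10+25+7+21+12+14 = 110
North - Elm - Hadley - Fern - Grove - Orwell - Ridge - North: 21+10+25+7+9+12+26 = 110
… (352 more)
North - Grove - Elm - Hadley - Ridge - Orwell - Fern - North: 5+16+10+13+12+8+6 = 70  ← best
The minimum is 70.
One optimal route: North → Grove → Elm → Hadley → Ridge → Orwell → Fern → North (or its reverse).

Minimum total distance: 70 km.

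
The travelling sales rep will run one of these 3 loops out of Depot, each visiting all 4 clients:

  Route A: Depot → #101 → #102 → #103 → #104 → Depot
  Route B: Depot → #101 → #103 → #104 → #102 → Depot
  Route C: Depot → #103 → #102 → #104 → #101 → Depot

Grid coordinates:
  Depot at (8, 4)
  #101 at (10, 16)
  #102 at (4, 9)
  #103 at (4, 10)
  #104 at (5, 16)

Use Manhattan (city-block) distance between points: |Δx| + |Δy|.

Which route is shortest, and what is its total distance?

Shortest is Route C, total 38.

Route A: 14 + 13 + 1 + 7 + 15 = 50
Route B: 14 + 12 + 7 + 8 + 9 = 50
Route C: 10 + 1 + 8 + 5 + 14 = 38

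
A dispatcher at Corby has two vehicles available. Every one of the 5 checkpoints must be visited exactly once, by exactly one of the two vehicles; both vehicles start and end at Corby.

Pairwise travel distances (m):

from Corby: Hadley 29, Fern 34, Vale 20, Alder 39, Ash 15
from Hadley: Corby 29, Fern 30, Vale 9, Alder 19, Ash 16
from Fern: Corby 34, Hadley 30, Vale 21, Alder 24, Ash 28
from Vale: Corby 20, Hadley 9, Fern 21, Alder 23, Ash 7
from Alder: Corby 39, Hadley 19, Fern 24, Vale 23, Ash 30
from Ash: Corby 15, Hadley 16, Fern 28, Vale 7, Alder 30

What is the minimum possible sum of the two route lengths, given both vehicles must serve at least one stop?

Try each way of splitting the stops between the two vehicles (each non-empty) and, for each split, find the best tour for each vehicle:
  {Hadley} + {Fern, Vale, Alder, Ash}: 58 + 103 = 161
  {Fern} + {Hadley, Vale, Alder, Ash}: 68 + 89 = 157
  {Hadley, Fern} + {Vale, Alder, Ash}: 93 + 84 = 177
  {Vale} + {Hadley, Fern, Alder, Ash}: 40 + 108 = 148
  {Hadley, Vale} + {Fern, Alder, Ash}: 58 + 103 = 161
  {Fern, Vale} + {Hadley, Alder, Ash}: 75 + 89 = 164
  … (15 splits in total)
  {Hadley, Fern, Vale, Alder} + {Ash}: 106 + 30 = 136  ← best
Best: vehicle 1 Corby → Fern → Alder → Hadley → Vale → Corby = 106; vehicle 2 Corby → Ash → Corby = 30; combined 136.

136 m — the smallest possible combined total.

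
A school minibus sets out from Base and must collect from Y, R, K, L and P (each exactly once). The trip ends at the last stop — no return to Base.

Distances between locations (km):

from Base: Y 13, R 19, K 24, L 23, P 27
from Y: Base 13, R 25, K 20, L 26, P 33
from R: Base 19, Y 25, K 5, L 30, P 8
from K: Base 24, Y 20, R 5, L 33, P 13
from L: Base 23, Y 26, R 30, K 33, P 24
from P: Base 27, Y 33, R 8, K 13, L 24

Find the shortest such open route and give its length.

There are 5! = 120 possible orderings.
Base - Y - R - K - L - P: 13+25+5+33+24 = 100
Base - Y - R - K - P - L: 13+25+5+13+24 = 80
Base - Y - R - L - K - P: 13+25+30+33+13 = 114
Base - Y - R - L - P - K: 13+25+30+24+13 = 105
Base - Y - R - P - K - L: 13+25+8+13+33 = 92
Base - Y - R - P - L - K: 13+25+8+24+33 = 103
Base - Y - K - R - L - P: 13+20+5+30+24 = 92
Base - Y - K - R - P - L: 13+20+5+8+24 = 70
Base - Y - K - L - R - P: 13+20+33+30+8 = 104
Base - Y - K - L - P - R: 13+20+33+24+8 = 98
Base - Y - K - P - R - L: 13+20+13+8+30 = 84
Base - Y - K - P - L - R: 13+20+13+24+30 = 100
Base - Y - L - R - K - P: 13+26+30+5+13 = 87
Base - Y - L - R - P - K: 13+26+30+8+13 = 90
… (106 more)
The minimum is 70.
One shortest path: Base → Y → K → R → P → L.

Minimum one-way distance = 70 km.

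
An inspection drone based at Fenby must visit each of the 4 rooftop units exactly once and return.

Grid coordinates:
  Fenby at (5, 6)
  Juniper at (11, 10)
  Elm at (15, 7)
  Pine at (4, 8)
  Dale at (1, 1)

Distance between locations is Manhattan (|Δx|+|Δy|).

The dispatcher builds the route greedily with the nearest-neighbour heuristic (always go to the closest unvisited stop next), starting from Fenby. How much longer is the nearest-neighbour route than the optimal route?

From Fenby: Pine=3, Dale=9, Juniper=10, Elm=11 → choose Pine (3).
From Pine: Juniper=9, Dale=10, Elm=12 → choose Juniper (9).
From Juniper: Elm=7, Dale=19 → choose Elm (7).
From Elm: Dale=20 → choose Dale (20).
NN route Fenby → Pine → Juniper → Elm → Dale → Fenby costs 48.
Optimal: Fenby → Elm → Juniper → Pine → Dale → Fenby costs 46 (by enumerating all 12 distinct tours).
Excess = 48 − 46 = 2.

The nearest-neighbour route is 2 longer than optimal.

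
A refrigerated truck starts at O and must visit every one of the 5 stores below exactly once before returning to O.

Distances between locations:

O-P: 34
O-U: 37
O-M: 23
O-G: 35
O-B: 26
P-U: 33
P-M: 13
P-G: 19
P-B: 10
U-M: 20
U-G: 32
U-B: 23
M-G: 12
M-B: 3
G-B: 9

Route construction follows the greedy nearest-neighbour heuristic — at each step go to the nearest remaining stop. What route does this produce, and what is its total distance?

O → [M:23 / B:26 / P:34 / G:35 / U:37] → M (23)
M → [B:3 / G:12 / P:13 / U:20] → B (3)
B → [G:9 / P:10 / U:23] → G (9)
G → [P:19 / U:32] → P (19)
P → [U:33] → U (33)
Return U→O: 37.
Total = 23 + 3 + 9 + 19 + 33 + 37 = 124.

Total distance 124 via the nearest-neighbour route O → M → B → G → P → U → O.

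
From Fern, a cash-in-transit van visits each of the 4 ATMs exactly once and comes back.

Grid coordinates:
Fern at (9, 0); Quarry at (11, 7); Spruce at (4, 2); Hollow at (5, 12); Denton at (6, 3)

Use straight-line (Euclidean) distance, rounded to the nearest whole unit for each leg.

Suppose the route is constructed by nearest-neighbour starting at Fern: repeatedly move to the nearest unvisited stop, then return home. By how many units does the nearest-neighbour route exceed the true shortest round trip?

From Fern: Denton=4, Spruce=5, Quarry=7, Hollow=13 → choose Denton (4).
From Denton: Spruce=2, Quarry=6, Hollow=9 → choose Spruce (2).
From Spruce: Quarry=9, Hollow=10 → choose Quarry (9).
From Quarry: Hollow=8 → choose Hollow (8).
NN route Fern → Denton → Spruce → Quarry → Hollow → Fern costs 36.
Optimal: Fern → Quarry → Hollow → Spruce → Denton → Fern costs 31 (by enumerating all 12 distinct tours).
Excess = 36 − 31 = 5.

The nearest-neighbour route is 5 longer than optimal.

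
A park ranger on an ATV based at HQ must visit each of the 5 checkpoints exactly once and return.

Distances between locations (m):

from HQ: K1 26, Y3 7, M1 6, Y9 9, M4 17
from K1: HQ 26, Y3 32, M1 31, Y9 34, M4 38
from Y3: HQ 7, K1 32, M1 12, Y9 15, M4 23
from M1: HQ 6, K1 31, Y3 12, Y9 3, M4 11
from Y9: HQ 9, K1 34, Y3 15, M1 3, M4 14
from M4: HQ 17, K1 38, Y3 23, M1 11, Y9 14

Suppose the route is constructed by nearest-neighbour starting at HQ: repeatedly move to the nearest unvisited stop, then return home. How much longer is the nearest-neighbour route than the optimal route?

From HQ: M1=6, Y3=7, Y9=9, M4=17, K1=26 → choose M1 (6).
From M1: Y9=3, M4=11, Y3=12, K1=31 → choose Y9 (3).
From Y9: M4=14, Y3=15, K1=34 → choose M4 (14).
From M4: Y3=23, K1=38 → choose Y3 (23).
From Y3: K1=32 → choose K1 (32).
NN route HQ → M1 → Y9 → M4 → Y3 → K1 → HQ costs 104.
Optimal: HQ → K1 → M4 → M1 → Y9 → Y3 → HQ costs 100 (by enumerating all 60 distinct tours).
Excess = 104 − 100 = 4.

Excess over optimum: 4 m.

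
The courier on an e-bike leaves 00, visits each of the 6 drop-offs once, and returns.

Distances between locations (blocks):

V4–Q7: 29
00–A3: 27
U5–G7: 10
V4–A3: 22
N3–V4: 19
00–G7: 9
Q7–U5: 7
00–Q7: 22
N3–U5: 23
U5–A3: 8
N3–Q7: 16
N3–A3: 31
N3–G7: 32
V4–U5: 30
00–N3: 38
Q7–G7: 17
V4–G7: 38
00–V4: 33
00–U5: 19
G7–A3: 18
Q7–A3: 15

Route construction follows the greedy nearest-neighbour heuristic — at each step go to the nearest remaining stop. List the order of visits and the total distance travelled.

Total distance 120 blocks via the nearest-neighbour route 00 → G7 → U5 → Q7 → A3 → V4 → N3 → 00.

At 00 the remaining stops are G7 9, U5 19, Q7 22, A3 27, V4 33, N3 38; go to G7.
At G7 the remaining stops are U5 10, Q7 17, A3 18, N3 32, V4 38; go to U5.
At U5 the remaining stops are Q7 7, A3 8, N3 23, V4 30; go to Q7.
At Q7 the remaining stops are A3 15, N3 16, V4 29; go to A3.
At A3 the remaining stops are V4 22, N3 31; go to V4.
At V4 the remaining stops are N3 19; go to N3.
Return N3→00: 38.
Total = 9 + 10 + 7 + 15 + 22 + 19 + 38 = 120.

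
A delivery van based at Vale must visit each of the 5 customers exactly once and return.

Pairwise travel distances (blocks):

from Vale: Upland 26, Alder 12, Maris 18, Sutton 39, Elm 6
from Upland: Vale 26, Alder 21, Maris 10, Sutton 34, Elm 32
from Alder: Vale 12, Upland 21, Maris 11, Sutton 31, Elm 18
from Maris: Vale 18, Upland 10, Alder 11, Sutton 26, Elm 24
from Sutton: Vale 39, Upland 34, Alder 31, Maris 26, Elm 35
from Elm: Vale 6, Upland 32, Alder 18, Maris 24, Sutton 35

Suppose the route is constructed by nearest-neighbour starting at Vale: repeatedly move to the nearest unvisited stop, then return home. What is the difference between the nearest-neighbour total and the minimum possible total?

The nearest-neighbour route is 10 blocks longer than optimal.

Vale: Elm=6, Alder=12, Maris=18, Upland=26, Sutton=39 ⇒ Elm
Elm: Alder=18, Maris=24, Upland=32, Sutton=35 ⇒ Alder
Alder: Maris=11, Upland=21, Sutton=31 ⇒ Maris
Maris: Upland=10, Sutton=26 ⇒ Upland
Upland: Sutton=34 ⇒ Sutton
NN route Vale → Elm → Alder → Maris → Upland → Sutton → Vale costs 118.
Optimal: Vale → Alder → Maris → Upland → Sutton → Elm → Vale costs 108 (by enumerating all 60 distinct tours).
Excess = 118 − 108 = 10.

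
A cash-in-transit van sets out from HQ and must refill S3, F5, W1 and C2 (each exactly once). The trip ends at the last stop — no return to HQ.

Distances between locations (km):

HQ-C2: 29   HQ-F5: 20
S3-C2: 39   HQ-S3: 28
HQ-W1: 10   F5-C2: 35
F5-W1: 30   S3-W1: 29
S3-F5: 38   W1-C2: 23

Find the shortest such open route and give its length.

There are 4! = 24 possible orderings.
HQ → S3 → F5 → W1 → C2: 28+38+30+23 = 119
HQ → S3 → F5 → C2 → W1: 28+38+35+23 = 124
HQ → S3 → W1 → F5 → C2: 28+29+30+35 = 122
HQ → S3 → W1 → C2 → F5: 28+29+23+35 = 115
HQ → S3 → C2 → F5 → W1: 28+39+35+30 = 132
HQ → S3 → C2 → W1 → F5: 28+39+23+30 = 120
HQ → F5 → S3 → W1 → C2: 20+38+29+23 = 110
HQ → F5 → S3 → C2 → W1: 20+38+39+23 = 120
HQ → F5 → W1 → S3 → C2: 20+30+29+39 = 118
HQ → F5 → W1 → C2 → S3: 20+30+23+39 = 112
HQ → F5 → C2 → S3 → W1: 20+35+39+29 = 123
HQ → F5 → C2 → W1 → S3: 20+35+23+29 = 107
HQ → W1 → S3 → F5 → C2: 10+29+38+35 = 112
HQ → W1 → S3 → C2 → F5: 10+29+39+35 = 113
… (10 more)
HQ → W1 → C2 → F5 → S3: 10+23+35+38 = 106  ← best
The minimum is 106.
One shortest path: HQ → W1 → C2 → F5 → S3.

Shortest open route: 106 km.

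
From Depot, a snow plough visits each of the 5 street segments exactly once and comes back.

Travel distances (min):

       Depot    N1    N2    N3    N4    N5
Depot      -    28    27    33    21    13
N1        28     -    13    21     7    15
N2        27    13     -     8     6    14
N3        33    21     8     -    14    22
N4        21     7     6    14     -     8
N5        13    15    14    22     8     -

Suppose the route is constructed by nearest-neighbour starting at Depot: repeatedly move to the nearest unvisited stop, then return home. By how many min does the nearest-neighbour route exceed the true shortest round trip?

Depot: N5=13, N4=21, N2=27, N1=28, N3=33 ⇒ N5
N5: N4=8, N2=14, N1=15, N3=22 ⇒ N4
N4: N2=6, N1=7, N3=14 ⇒ N2
N2: N3=8, N1=13 ⇒ N3
N3: N1=21 ⇒ N1
NN route Depot → N5 → N4 → N2 → N3 → N1 → Depot costs 84.
Optimal: Depot → N3 → N2 → N1 → N4 → N5 → Depot costs 82 (by enumerating all 60 distinct tours).
Excess = 84 − 82 = 2.

The nearest-neighbour route is 2 min longer than optimal.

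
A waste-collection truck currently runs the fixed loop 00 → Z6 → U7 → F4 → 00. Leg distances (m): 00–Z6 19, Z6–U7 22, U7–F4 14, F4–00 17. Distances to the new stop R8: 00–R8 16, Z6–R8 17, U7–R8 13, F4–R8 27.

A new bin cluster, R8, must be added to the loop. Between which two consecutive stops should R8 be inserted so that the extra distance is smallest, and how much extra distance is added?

Insertion cost between consecutive stops i–j is d(i,R8) + d(R8,j) − d(i,j):
  between 00 and Z6: 16 + 17 − 19 = 14
  between Z6 and U7: 17 + 13 − 22 = 8
  between U7 and F4: 13 + 27 − 14 = 26
  between F4 and 00: 27 + 16 − 17 = 26
Cheapest insertion is between Z6 and U7, adding 8.
New total = 72 + 8 = 80.

Adding 8 m by placing R8 on the Z6–U7 leg.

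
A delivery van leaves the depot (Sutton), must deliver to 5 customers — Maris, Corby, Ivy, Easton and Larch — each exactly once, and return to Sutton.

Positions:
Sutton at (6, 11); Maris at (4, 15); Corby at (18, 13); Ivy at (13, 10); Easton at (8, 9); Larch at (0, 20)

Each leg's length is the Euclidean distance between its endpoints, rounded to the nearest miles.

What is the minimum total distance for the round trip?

There are 60 distinct closed tours to check (reversals are equivalent).
Sutton-Maris-Corby-Ivy-Easton-Larch-Sutton: 4+14+6+5+14+11 = 54
Sutton-Maris-Corby-Ivy-Larch-Easton-Sutton: 4+14+6+16+14+3 = 57
Sutton-Maris-Corby-Easton-Ivy-Larch-Sutton: 4+14+11+5+16+11 = 61
Sutton-Maris-Corby-Easton-Larch-Ivy-Sutton: 4+14+11+14+16+7 = 66
Sutton-Maris-Corby-Larch-Ivy-Easton-Sutton: 4+14+19+16+5+3 = 61
Sutton-Maris-Corby-Larch-Easton-Ivy-Sutton: 4+14+19+14+5+7 = 63
Sutton-Maris-Ivy-Corby-Easton-Larch-Sutton: 4+10+6+11+14+11 = 56
Sutton-Maris-Ivy-Corby-Larch-Easton-Sutton: 4+10+6+19+14+3 = 56
Sutton-Maris-Ivy-Easton-Corby-Larch-Sutton: 4+10+5+11+19+11 = 60
Sutton-Maris-Ivy-Easton-Larch-Corby-Sutton: 4+10+5+14+19+12 = 64
Sutton-Maris-Ivy-Larch-Corby-Easton-Sutton: 4+10+16+19+11+3 = 63
Sutton-Maris-Ivy-Larch-Easton-Corby-Sutton: 4+10+16+14+11+12 = 67
Sutton-Maris-Easton-Corby-Ivy-Larch-Sutton: 4+7+11+6+16+11 = 55
Sutton-Maris-Easton-Corby-Larch-Ivy-Sutton: 4+7+11+19+16+7 = 64
… (46 more)
Sutton-Maris-Larch-Corby-Ivy-Easton-Sutton: 4+6+19+6+5+3 = 43  ← best
The minimum is 43.
One optimal route: Sutton → Maris → Larch → Corby → Ivy → Easton → Sutton (or its reverse).

Minimum total distance: 43 miles.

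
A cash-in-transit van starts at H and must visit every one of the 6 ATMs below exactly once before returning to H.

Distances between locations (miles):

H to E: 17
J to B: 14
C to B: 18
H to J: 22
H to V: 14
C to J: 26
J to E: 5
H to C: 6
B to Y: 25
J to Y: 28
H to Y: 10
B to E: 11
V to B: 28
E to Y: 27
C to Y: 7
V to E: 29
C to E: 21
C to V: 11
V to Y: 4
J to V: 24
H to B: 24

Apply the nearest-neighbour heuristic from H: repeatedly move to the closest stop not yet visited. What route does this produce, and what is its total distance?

Nearest-neighbour total = 81 miles; route H → C → Y → V → J → E → B → H.

H → [C:6 / Y:10 / V:14 / E:17 / J:22 / B:24] → C (6)
C → [Y:7 / V:11 / B:18 / E:21 / J:26] → Y (7)
Y → [V:4 / B:25 / E:27 / J:28] → V (4)
V → [J:24 / B:28 / E:29] → J (24)
J → [E:5 / B:14] → E (5)
E → [B:11] → B (11)
Return B→H: 24.
Total = 6 + 7 + 4 + 24 + 5 + 11 + 24 = 81.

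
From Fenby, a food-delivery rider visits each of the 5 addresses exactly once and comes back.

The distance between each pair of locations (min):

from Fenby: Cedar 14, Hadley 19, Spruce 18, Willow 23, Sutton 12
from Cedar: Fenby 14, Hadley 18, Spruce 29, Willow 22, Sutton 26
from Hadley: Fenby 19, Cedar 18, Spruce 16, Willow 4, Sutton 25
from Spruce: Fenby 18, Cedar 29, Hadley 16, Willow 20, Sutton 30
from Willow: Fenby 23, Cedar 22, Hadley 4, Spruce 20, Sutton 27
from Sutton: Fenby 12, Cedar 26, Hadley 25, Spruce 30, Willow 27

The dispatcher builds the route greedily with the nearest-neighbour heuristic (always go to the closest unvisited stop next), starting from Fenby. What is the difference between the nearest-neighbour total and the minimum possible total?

From Fenby: Sutton=12, Cedar=14, Spruce=18, Hadley=19, Willow=23 → choose Sutton (12).
From Sutton: Hadley=25, Cedar=26, Willow=27, Spruce=30 → choose Hadley (25).
From Hadley: Willow=4, Spruce=16, Cedar=18 → choose Willow (4).
From Willow: Spruce=20, Cedar=22 → choose Spruce (20).
From Spruce: Cedar=29 → choose Cedar (29).
NN route Fenby → Sutton → Hadley → Willow → Spruce → Cedar → Fenby costs 104.
Optimal: Fenby → Cedar → Hadley → Willow → Spruce → Sutton → Fenby costs 98 (by enumerating all 60 distinct tours).
Excess = 104 − 98 = 6.

Excess over optimum: 6 min.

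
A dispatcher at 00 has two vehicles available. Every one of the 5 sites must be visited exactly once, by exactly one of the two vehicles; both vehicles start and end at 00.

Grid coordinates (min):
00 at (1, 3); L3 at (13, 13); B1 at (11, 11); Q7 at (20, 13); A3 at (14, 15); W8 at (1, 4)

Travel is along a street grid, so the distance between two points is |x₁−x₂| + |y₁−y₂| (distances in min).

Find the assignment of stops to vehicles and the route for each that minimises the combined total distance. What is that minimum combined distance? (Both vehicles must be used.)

Check every non-empty split of the stops between the two vehicles; for each half take its own optimal tour:
  {L3} + {B1, Q7, A3, W8}: 44 + 62 = 106
  {B1} + {L3, Q7, A3, W8}: 36 + 62 = 98
  {L3, B1} + {Q7, A3, W8}: 44 + 62 = 106
  {Q7} + {L3, B1, A3, W8}: 58 + 50 = 108
  {L3, Q7} + {B1, A3, W8}: 58 + 50 = 108
  {B1, Q7} + {L3, A3, W8}: 58 + 50 = 108
  … (15 splits in total)
  {L3, B1, Q7, A3} + {W8}: 62 + 2 = 64  ← best
Best: vehicle 1 00 → L3 → Q7 → A3 → B1 → 00 = 62; vehicle 2 00 → W8 → 00 = 2; combined 64.

Minimum combined distance: 64 min.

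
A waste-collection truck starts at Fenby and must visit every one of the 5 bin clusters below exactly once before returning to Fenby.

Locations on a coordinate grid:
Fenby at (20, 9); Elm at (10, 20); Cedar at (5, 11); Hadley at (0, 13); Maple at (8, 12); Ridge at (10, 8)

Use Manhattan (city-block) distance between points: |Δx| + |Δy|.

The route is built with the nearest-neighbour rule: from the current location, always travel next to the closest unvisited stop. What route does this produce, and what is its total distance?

66 along Fenby → Ridge → Maple → Cedar → Hadley → Elm → Fenby.

From Fenby: distances to unvisited — Ridge=11, Maple=15, Cedar=17, Elm=21, Hadley=24. Nearest is Ridge (11).
From Ridge: distances to unvisited — Maple=6, Cedar=8, Elm=12, Hadley=15. Nearest is Maple (6).
From Maple: distances to unvisited — Cedar=4, Hadley=9, Elm=10. Nearest is Cedar (4).
From Cedar: distances to unvisited — Hadley=7, Elm=14. Nearest is Hadley (7).
From Hadley: distances to unvisited — Elm=17. Nearest is Elm (17).
Return Elm→Fenby: 21.
Total = 11 + 6 + 4 + 7 + 17 + 21 = 66.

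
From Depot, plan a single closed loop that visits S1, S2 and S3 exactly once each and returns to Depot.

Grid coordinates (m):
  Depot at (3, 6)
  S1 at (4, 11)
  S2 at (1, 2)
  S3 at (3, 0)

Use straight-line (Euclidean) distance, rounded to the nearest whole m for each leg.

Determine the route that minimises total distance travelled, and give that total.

Minimum total distance: 23 m.

With 3 stops there are 3!/2 = 3 distinct round trips (a route and its reverse cost the same).
Depot-S1-S2-S3-Depot: 5+9+3+6 = 23
Depot-S1-S3-S2-Depot: 5+11+3+4 = 23
Depot-S2-S1-S3-Depot: 4+9+11+6 = 30
The minimum is 23.
One optimal route: Depot → S1 → S2 → S3 → Depot (or its reverse).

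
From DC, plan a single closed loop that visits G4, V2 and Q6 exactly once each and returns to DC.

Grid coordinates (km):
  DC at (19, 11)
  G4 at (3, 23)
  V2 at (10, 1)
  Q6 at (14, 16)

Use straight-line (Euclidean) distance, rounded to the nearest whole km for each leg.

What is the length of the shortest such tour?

DC→G4→V2→Q6→DC: 20+23+16+7 = 66
DC→G4→Q6→V2→DC: 20+13+16+13 = 62
DC→V2→G4→Q6→DC: 13+23+13+7 = 56
The minimum is 56.
One optimal route: DC → V2 → G4 → Q6 → DC (or its reverse).

Minimum total distance: 56 km.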